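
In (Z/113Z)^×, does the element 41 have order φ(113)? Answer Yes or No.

φ(113) = 113 − 1 = 112 = 2^4 · 7.
41 is a primitive root mod 113 iff 41^(φ(113)/q) ≢ 1 for every prime q | φ(113), i.e. q ∈ {2, 7}.
41^56 ≡ 1 (mod 113)  [q = 2: ≡ 1 ✗]
41^16 ≡ 16 (mod 113)  [q = 7: ≢ 1 ✓]
41^56 ≡ 1 shows ord(41) | 56, strictly less than φ(113); not a primitive root.

No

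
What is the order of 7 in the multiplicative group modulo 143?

60

By Lagrange's theorem, ord_143(7) divides φ(143) = φ(11·13) = (11−1)·(13−1) = 10·12 = 120 = 2^3 · 3 · 5.
Divisors of 120: 1, 2, 3, 4, 5, 6, 8, 10, 12, 15, 20, 24, 30, 40, 60, 120.
Test each divisor d:
7^1 ≡ 7
7^2 ≡ 49
7^3 ≡ 57
7^4 ≡ 113
7^5 ≡ 76
7^6 ≡ 103
7^8 ≡ 42
7^10 ≡ 56
7^12 ≡ 27
7^15 ≡ 109
7^20 ≡ 133
7^24 ≡ 14
7^30 ≡ 12
7^40 ≡ 100
7^60 ≡ 1
The smallest such exponent is 60, so the order of 7 is 60.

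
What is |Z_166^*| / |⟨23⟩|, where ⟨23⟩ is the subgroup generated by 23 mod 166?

2

By Lagrange's theorem, ord_166(23) divides φ(166) = φ(2)·φ(83) = 1·82 = 82 = 2 · 41.
Divisors of 82: 1, 2, 41, 82.
Test each divisor d:
23^1 ≡ 23 (mod 166)
23^2 ≡ 31 (mod 166)
23^41 ≡ 1 (mod 166) ✓
The order of 23 is 41, so the subgroup it generates has 41 elements.
[(Z/166Z)^× : ⟨23⟩] = 82/41 = 2.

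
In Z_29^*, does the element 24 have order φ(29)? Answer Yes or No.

No

φ(29) = 29 − 1 = 28 = 2^2 · 7.
Test 24^(28/q) mod 29 for each prime factor q of 28:
24^14 ≡ 1 (mod 29)  [q = 2: ≡ 1 ✗]
24^4 ≡ 16 (mod 29)  [q = 7: ≢ 1 ✓]
Since 24^14 ≡ 1, the order of 24 divides 14 < 28, so 24 is not a primitive root.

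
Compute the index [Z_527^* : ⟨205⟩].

32

By Lagrange's theorem, ord_527(205) divides φ(527) = φ(17·31) = (17−1)·(31−1) = 16·30 = 480 = 2^5 · 3 · 5.
Divisors of 480: 1, 2, 3, 4, 5, 6, 8, 10, 12, 15, 16, 20, 24, 30, 32, 40, 48, 60, 80, 96, 120, 160, 240, 480.
Test each divisor d:
205^1 ≡ 205
205^2 ≡ 392
205^3 ≡ 256
205^4 ≡ 307
205^5 ≡ 222
205^6 ≡ 188
205^8 ≡ 443
205^10 ≡ 273
205^12 ≡ 35
205^15 ≡ 1
So ord_527(205) = 15, hence |⟨205⟩| = 15.
[(Z/527Z)^× : ⟨205⟩] = 480/15 = 32.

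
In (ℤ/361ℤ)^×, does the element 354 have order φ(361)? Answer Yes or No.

No

φ(361) = φ(19^2) = 19·(19−1) = 342 = 2 · 3^2 · 19.
It suffices to check that the order of 354 is not a proper divisor of 342: compute 354^(342/q) for q ∈ {2, 3, 19}.
354^171 ≡ 360 (mod 361)  [q = 2: ≢ 1 ✓]
354^114 ≡ 1 (mod 361)  [q = 3: ≡ 1 ✗]
354^18 ≡ 248 (mod 361)  [q = 19: ≢ 1 ✓]
354^114 ≡ 1 shows ord(354) | 114, strictly less than φ(361); not a primitive root.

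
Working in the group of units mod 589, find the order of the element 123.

18

Since 123 ∈ (Z/589Z)^×, its order divides φ(589) = φ(19·31) = (19−1)·(31−1) = 18·30 = 540 = 2^2 · 3^3 · 5.
Divisors of 540: 1, 2, 3, 4, 5, 6, 9, 10, 12, 15, 18, 20, 27, 30, 36, 45, 54, 60, 90, 108, 135, 180, 270, 540.
Evaluate successive powers at the divisors of 540:
123^1 ≡ 123
123^2 ≡ 404
123^3 ≡ 216
123^4 ≡ 63
123^5 ≡ 92
123^6 ≡ 125
123^9 ≡ 495
123^10 ≡ 218
123^12 ≡ 311
123^15 ≡ 30
123^18 ≡ 1
So ord_589(123) = 18.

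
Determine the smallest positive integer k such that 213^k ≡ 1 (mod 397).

36

The order of 213 must divide φ(397) = 397 − 1 = 396 = 2^2 · 3^2 · 11.
Divisors of 396: 1, 2, 3, 4, 6, 9, 11, 12, 18, 22, 33, 36, 44, 66, 99, 132, 198, 396.
Compute 213^d (mod 397) for the divisors d until we hit 1:
213^1 ≡ 213 (mod 397)
213^2 ≡ 111 (mod 397)
213^3 ≡ 220 (mod 397)
213^4 ≡ 14 (mod 397)
213^6 ≡ 363 (mod 397)
213^9 ≡ 63 (mod 397)
213^11 ≡ 244 (mod 397)
213^12 ≡ 362 (mod 397)
213^18 ≡ 396 (mod 397)
213^22 ≡ 383 (mod 397)
213^33 ≡ 157 (mod 397)
213^36 ≡ 1 (mod 397) ✓
Hence ord(213) = 36.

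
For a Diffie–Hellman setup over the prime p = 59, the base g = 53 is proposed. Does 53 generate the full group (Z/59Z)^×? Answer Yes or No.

No

φ(59) = 59 − 1 = 58 = 2 · 29.
It suffices to check that the order of 53 is not a proper divisor of 58: compute 53^(58/q) for q ∈ {2, 29}.
53^29 ≡ 1 (mod 59)  [q = 2: ≡ 1 ✗]
53^2 ≡ 36 (mod 59)  [q = 29: ≢ 1 ✓]
53^29 ≡ 1 shows ord(53) | 29, strictly less than φ(59); not a primitive root.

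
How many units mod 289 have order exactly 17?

φ(289) = φ(17^2) = 17·(17−1) = 272 = 2^4 · 17.
Since (Z/289Z)^× is cyclic of order 272, the number of elements of order d is φ(d) when d | 272 and 0 otherwise.
17 | 272, and φ(17) = 17 − 1 = 16.

16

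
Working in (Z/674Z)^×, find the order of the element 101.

336

By Lagrange's theorem, ord_674(101) divides φ(674) = φ(2)·φ(337) = 1·336 = 336 = 2^4 · 3 · 7.
Divisors of 336: 1, 2, 3, 4, 6, 7, 8, 12, 14, 16, 21, 24, 28, 42, 48, 56, 84, 112, 168, 336.
Check 101^d mod 674 for each divisor in increasing order:
101^1 ≡ 101 (mod 674)
101^2 ≡ 91 (mod 674)
101^3 ≡ 429 (mod 674)
101^4 ≡ 193 (mod 674)
101^6 ≡ 39 (mod 674)
101^7 ≡ 569 (mod 674)
101^8 ≡ 179 (mod 674)
101^12 ≡ 173 (mod 674)
101^14 ≡ 241 (mod 674)
101^16 ≡ 363 (mod 674)
101^21 ≡ 307 (mod 674)
101^24 ≡ 273 (mod 674)
101^28 ≡ 117 (mod 674)
101^42 ≡ 563 (mod 674)
101^48 ≡ 389 (mod 674)
101^56 ≡ 209 (mod 674)
101^84 ≡ 189 (mod 674)
101^112 ≡ 545 (mod 674)
101^168 ≡ 673 (mod 674)
101^336 ≡ 1 (mod 674) ✓
The smallest such exponent is 336, so the order of 101 is 336.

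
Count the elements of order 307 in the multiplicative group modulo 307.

0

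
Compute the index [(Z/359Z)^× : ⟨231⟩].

1

ord(231) | φ(359) = 359 − 1 = 358 = 2 · 179.
Divisors of 358: 1, 2, 179, 358.
Check 231^d mod 359 for each divisor in increasing order:
231^1 ≡ 231
231^2 ≡ 229
231^179 ≡ 358
231^358 ≡ 1
The order of 231 is 358, so the subgroup it generates has 358 elements.
[(Z/359Z)^× : ⟨231⟩] = 358/358 = 1.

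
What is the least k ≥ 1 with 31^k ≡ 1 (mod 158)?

39

By Lagrange's theorem, ord_158(31) divides φ(158) = φ(2)·φ(79) = 1·78 = 78 = 2 · 3 · 13.
Divisors of 78: 1, 2, 3, 6, 13, 26, 39, 78.
Compute 31^d (mod 158) for the divisors d until we hit 1:
31^1 ≡ 31
31^2 ≡ 13
31^3 ≡ 87
31^6 ≡ 143
31^13 ≡ 23
31^26 ≡ 55
31^39 ≡ 1
The smallest such exponent is 39, so the order of 31 is 39.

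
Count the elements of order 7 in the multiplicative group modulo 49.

φ(49) = φ(7^2) = 7·(7−1) = 42 = 2 · 3 · 7.
Since (Z/49Z)^× is cyclic of order 42, the number of elements of order d is φ(d) when d | 42 and 0 otherwise.
7 | 42, and φ(7) = 7 − 1 = 6.

6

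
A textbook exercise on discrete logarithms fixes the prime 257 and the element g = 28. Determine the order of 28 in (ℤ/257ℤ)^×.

256

ord(28) | φ(257) = 257 − 1 = 256 = 2^8.
Divisors of 256: 1, 2, 4, 8, 16, 32, 64, 128, 256.
Check 28^d mod 257 for each divisor in increasing order:
28^1 ≡ 28
28^2 ≡ 13
28^4 ≡ 169
28^8 ≡ 34
28^16 ≡ 128
28^32 ≡ 193
28^64 ≡ 241
28^128 ≡ 256
28^256 ≡ 1
So ord_257(28) = 256.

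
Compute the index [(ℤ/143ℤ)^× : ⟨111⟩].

Since 111 ∈ (Z/143Z)^×, its order divides φ(143) = φ(11·13) = (11−1)·(13−1) = 10·12 = 120 = 2^3 · 3 · 5.
Divisors of 120: 1, 2, 3, 4, 5, 6, 8, 10, 12, 15, 20, 24, 30, 40, 60, 120.
Evaluate successive powers at the divisors of 120:
111^1 ≡ 111 (mod 143)
111^2 ≡ 23 (mod 143)
111^3 ≡ 122 (mod 143)
111^4 ≡ 100 (mod 143)
111^5 ≡ 89 (mod 143)
111^6 ≡ 12 (mod 143)
111^8 ≡ 133 (mod 143)
111^10 ≡ 56 (mod 143)
111^12 ≡ 1 (mod 143) ✓
So ord_143(111) = 12, hence |⟨111⟩| = 12.
Index = |(Z/143Z)^×| / |⟨111⟩| = 120 / 12 = 10.

10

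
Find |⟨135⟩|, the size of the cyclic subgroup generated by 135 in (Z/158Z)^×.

The order of 135 must divide φ(158) = φ(2)·φ(79) = 1·78 = 78 = 2 · 3 · 13.
Divisors of 78: 1, 2, 3, 6, 13, 26, 39, 78.
Check 135^d mod 158 for each divisor in increasing order:
135^1 ≡ 135 (mod 158)
135^2 ≡ 55 (mod 158)
135^3 ≡ 157 (mod 158)
135^6 ≡ 1 (mod 158) ✓
The smallest such exponent is 6, so the order of 135 is 6.

6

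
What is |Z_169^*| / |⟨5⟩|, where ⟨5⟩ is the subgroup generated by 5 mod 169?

By Lagrange's theorem, ord_169(5) divides φ(169) = φ(13^2) = 13·(13−1) = 156 = 2^2 · 3 · 13.
Divisors of 156: 1, 2, 3, 4, 6, 12, 13, 26, 39, 52, 78, 156.
Test each divisor d:
5^1 ≡ 5
5^2 ≡ 25
5^3 ≡ 125
5^4 ≡ 118
5^6 ≡ 77
5^12 ≡ 14
5^13 ≡ 70
5^26 ≡ 168
5^39 ≡ 99
5^52 ≡ 1
Thus |⟨5⟩| = ord(5) = 52.
The index is φ(169) / ord(5) = 156 / 52 = 3.

3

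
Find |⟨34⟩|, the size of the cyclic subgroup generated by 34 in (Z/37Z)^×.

9

The order of 34 must divide φ(37) = 37 − 1 = 36 = 2^2 · 3^2.
Divisors of 36: 1, 2, 3, 4, 6, 9, 12, 18, 36.
Check 34^d mod 37 for each divisor in increasing order:
34^1 ≡ 34 (mod 37)
34^2 ≡ 9 (mod 37)
34^3 ≡ 10 (mod 37)
34^4 ≡ 7 (mod 37)
34^6 ≡ 26 (mod 37)
34^9 ≡ 1 (mod 37) ✓
The smallest such exponent is 9, so the order of 34 is 9.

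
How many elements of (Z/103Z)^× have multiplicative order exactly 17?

16

φ(103) = 103 − 1 = 102 = 2 · 3 · 17.
Since (Z/103Z)^× is cyclic of order 102, the number of elements of order d is φ(d) when d | 102 and 0 otherwise.
17 | 102, and φ(17) = 17 − 1 = 16.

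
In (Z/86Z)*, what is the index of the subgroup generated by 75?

3

By Lagrange's theorem, ord_86(75) divides φ(86) = φ(2)·φ(43) = 1·42 = 42 = 2 · 3 · 7.
Divisors of 42: 1, 2, 3, 6, 7, 14, 21, 42.
Evaluate successive powers at the divisors of 42:
75^1 ≡ 75 (mod 86)
75^2 ≡ 35 (mod 86)
75^3 ≡ 45 (mod 86)
75^6 ≡ 47 (mod 86)
75^7 ≡ 85 (mod 86)
75^14 ≡ 1 (mod 86) ✓
The order of 75 is 14, so the subgroup it generates has 14 elements.
Index = |(Z/86Z)^×| / |⟨75⟩| = 42 / 14 = 3.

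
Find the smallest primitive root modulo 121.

2

φ(121) = φ(11^2) = 11·(11−1) = 110 = 2 · 5 · 11.
Test candidates g = 2, 3, … against the prime factors q ∈ {2, 5, 11} of φ(121): g is a generator iff g^(110/q) ≢ 1 for every such q.
g = 2: 2^55 ≡ 120; 2^22 ≡ 81; 2^10 ≡ 56 — none is 1, so 2 is a primitive root.
So 2 is the smallest generator of (Z/121Z)^×.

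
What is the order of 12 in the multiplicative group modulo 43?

42

Since 12 ∈ (Z/43Z)^×, its order divides φ(43) = 43 − 1 = 42 = 2 · 3 · 7.
Divisors of 42: 1, 2, 3, 6, 7, 14, 21, 42.
Check 12^d mod 43 for each divisor in increasing order:
12^1 ≡ 12 (mod 43)
12^2 ≡ 15 (mod 43)
12^3 ≡ 8 (mod 43)
12^6 ≡ 21 (mod 43)
12^7 ≡ 37 (mod 43)
12^14 ≡ 36 (mod 43)
12^21 ≡ 42 (mod 43)
12^42 ≡ 1 (mod 43) ✓
The smallest such exponent is 42, so the order of 12 is 42.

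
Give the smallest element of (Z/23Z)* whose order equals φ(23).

φ(23) = 23 − 1 = 22 = 2 · 11.
g is a primitive root iff g^(22/q) ≢ 1 (mod 23) for each prime q ∈ {2, 11}.
g = 2: 2^11 ≡ 1 — hits 1, so not a primitive root.
g = 3: 3^11 ≡ 1 — hits 1, so not a primitive root.
g = 4: 4^11 ≡ 1 — hits 1, so not a primitive root.
g = 5: 5^11 ≡ 22; 5^2 ≡ 2 — none is 1, so 5 is a primitive root.
The smallest primitive root modulo 23 is 5.

5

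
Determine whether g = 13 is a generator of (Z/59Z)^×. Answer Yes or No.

φ(59) = 59 − 1 = 58 = 2 · 29.
13 is a primitive root mod 59 iff 13^(φ(59)/q) ≢ 1 for every prime q | φ(59), i.e. q ∈ {2, 29}.
13^29 ≡ 58 (mod 59)  [q = 2: ≢ 1 ✓]
13^2 ≡ 51 (mod 59)  [q = 29: ≢ 1 ✓]
Every test exponent gives a nontrivial residue, hence 13 generates the full group.

Yes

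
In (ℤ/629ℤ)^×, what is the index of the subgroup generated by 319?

48

Since 319 ∈ (Z/629Z)^×, its order divides φ(629) = φ(17·37) = (17−1)·(37−1) = 16·36 = 576 = 2^6 · 3^2.
Divisors of 576: 1, 2, 3, 4, 6, 8, 9, 12, 16, 18, 24, 32, 36, 48, 64, 72, 96, 144, 192, 288, 576.
Compute 319^d (mod 629) for the divisors d until we hit 1:
319^1 ≡ 319 (mod 629)
319^2 ≡ 492 (mod 629)
319^3 ≡ 327 (mod 629)
319^4 ≡ 528 (mod 629)
319^6 ≡ 628 (mod 629)
319^8 ≡ 137 (mod 629)
319^9 ≡ 302 (mod 629)
319^12 ≡ 1 (mod 629) ✓
So ord_629(319) = 12, hence |⟨319⟩| = 12.
The index is φ(629) / ord(319) = 576 / 12 = 48.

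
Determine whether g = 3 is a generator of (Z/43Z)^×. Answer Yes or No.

φ(43) = 43 − 1 = 42 = 2 · 3 · 7.
3 is a primitive root mod 43 iff 3^(φ(43)/q) ≢ 1 for every prime q | φ(43), i.e. q ∈ {2, 3, 7}.
3^21 ≡ 42 (mod 43)  [q = 2: ≢ 1 ✓]
3^14 ≡ 36 (mod 43)  [q = 3: ≢ 1 ✓]
3^6 ≡ 41 (mod 43)  [q = 7: ≢ 1 ✓]
Every test exponent gives a nontrivial residue, hence 3 generates the full group.

Yes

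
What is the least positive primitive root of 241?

φ(241) = 241 − 1 = 240 = 2^4 · 3 · 5.
g is a primitive root iff g^(240/q) ≢ 1 (mod 241) for each prime q ∈ {2, 3, 5}.
g = 2: 2^120 ≡ 1 — hits 1, so not a primitive root.
g = 3: 3^120 ≡ 1 — hits 1, so not a primitive root.
g = 4: 4^120 ≡ 1 — hits 1, so not a primitive root.
g = 5: 5^120 ≡ 1 — hits 1, so not a primitive root.
g = 6: 6^120 ≡ 1 — hits 1, so not a primitive root.
g = 7: 7^120 ≡ 240; 7^80 ≡ 15; 7^48 ≡ 91 — none is 1, so 7 is a primitive root.
Hence the least primitive root of 241 is 7.

7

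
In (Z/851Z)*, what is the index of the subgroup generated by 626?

4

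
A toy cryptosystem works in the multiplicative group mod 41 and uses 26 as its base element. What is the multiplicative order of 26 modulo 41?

40

Since 26 ∈ (Z/41Z)^×, its order divides φ(41) = 41 − 1 = 40 = 2^3 · 5.
Divisors of 40: 1, 2, 4, 5, 8, 10, 20, 40.
Check 26^d mod 41 for each divisor in increasing order:
26^1 ≡ 26
26^2 ≡ 20
26^4 ≡ 31
26^5 ≡ 27
26^8 ≡ 18
26^10 ≡ 32
26^20 ≡ 40
26^40 ≡ 1
Therefore the multiplicative order of 26 modulo 41 is 40.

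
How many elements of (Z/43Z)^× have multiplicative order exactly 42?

φ(43) = 43 − 1 = 42 = 2 · 3 · 7.
(Z/43Z)^× is cyclic (|G| = 42); a cyclic group of order m has exactly φ(d) elements of each order d | m, and none otherwise.
42 = 2 · 3 · 7 divides 42, and φ(42) = 12.

12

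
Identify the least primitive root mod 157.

5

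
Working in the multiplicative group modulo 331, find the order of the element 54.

Since 54 ∈ (Z/331Z)^×, its order divides φ(331) = 331 − 1 = 330 = 2 · 3 · 5 · 11.
Divisors of 330: 1, 2, 3, 5, 6, 10, 11, 15, 22, 30, 33, 55, 66, 110, 165, 330.
Compute 54^d (mod 331) for the divisors d until we hit 1:
54^1 ≡ 54 (mod 331)
54^2 ≡ 268 (mod 331)
54^3 ≡ 239 (mod 331)
54^5 ≡ 169 (mod 331)
54^6 ≡ 189 (mod 331)
54^10 ≡ 95 (mod 331)
54^11 ≡ 165 (mod 331)
54^15 ≡ 167 (mod 331)
54^22 ≡ 83 (mod 331)
54^30 ≡ 85 (mod 331)
54^33 ≡ 124 (mod 331)
54^55 ≡ 31 (mod 331)
54^66 ≡ 150 (mod 331)
54^110 ≡ 299 (mod 331)
54^165 ≡ 1 (mod 331) ✓
Hence ord(54) = 165.

165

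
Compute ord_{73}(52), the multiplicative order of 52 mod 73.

The order of 52 must divide φ(73) = 73 − 1 = 72 = 2^3 · 3^2.
Divisors of 72: 1, 2, 3, 4, 6, 8, 9, 12, 18, 24, 36, 72.
Test each divisor d:
52^1 ≡ 52 (mod 73)
52^2 ≡ 3 (mod 73)
52^3 ≡ 10 (mod 73)
52^4 ≡ 9 (mod 73)
52^6 ≡ 27 (mod 73)
52^8 ≡ 8 (mod 73)
52^9 ≡ 51 (mod 73)
52^12 ≡ 72 (mod 73)
52^18 ≡ 46 (mod 73)
52^24 ≡ 1 (mod 73) ✓
Therefore the multiplicative order of 52 modulo 73 is 24.

24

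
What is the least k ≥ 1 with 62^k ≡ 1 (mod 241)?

240

ord(62) | φ(241) = 241 − 1 = 240 = 2^4 · 3 · 5.
Divisors of 240: 1, 2, 3, 4, 5, 6, 8, 10, 12, 15, 16, 20, 24, 30, 40, 48, 60, 80, 120, 240.
Test each divisor d:
62^1 ≡ 62 (mod 241)
62^2 ≡ 229 (mod 241)
62^3 ≡ 220 (mod 241)
62^4 ≡ 144 (mod 241)
62^5 ≡ 11 (mod 241)
62^6 ≡ 200 (mod 241)
62^8 ≡ 10 (mod 241)
62^10 ≡ 121 (mod 241)
62^12 ≡ 235 (mod 241)
62^15 ≡ 126 (mod 241)
62^16 ≡ 100 (mod 241)
62^20 ≡ 181 (mod 241)
62^24 ≡ 36 (mod 241)
62^30 ≡ 211 (mod 241)
62^40 ≡ 226 (mod 241)
62^48 ≡ 91 (mod 241)
62^60 ≡ 177 (mod 241)
62^80 ≡ 225 (mod 241)
62^120 ≡ 240 (mod 241)
62^240 ≡ 1 (mod 241) ✓
So ord_241(62) = 240.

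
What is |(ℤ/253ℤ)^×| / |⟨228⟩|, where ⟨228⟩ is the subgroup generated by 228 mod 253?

2

Since 228 ∈ (Z/253Z)^×, its order divides φ(253) = φ(11·23) = (11−1)·(23−1) = 10·22 = 220 = 2^2 · 5 · 11.
Divisors of 220: 1, 2, 4, 5, 10, 11, 20, 22, 44, 55, 110, 220.
Test each divisor d:
228^1 ≡ 228 (mod 253)
228^2 ≡ 119 (mod 253)
228^4 ≡ 246 (mod 253)
228^5 ≡ 175 (mod 253)
228^10 ≡ 12 (mod 253)
228^11 ≡ 206 (mod 253)
228^20 ≡ 144 (mod 253)
228^22 ≡ 185 (mod 253)
228^44 ≡ 70 (mod 253)
228^55 ≡ 252 (mod 253)
228^110 ≡ 1 (mod 253) ✓
So ord_253(228) = 110, hence |⟨228⟩| = 110.
The index is φ(253) / ord(228) = 220 / 110 = 2.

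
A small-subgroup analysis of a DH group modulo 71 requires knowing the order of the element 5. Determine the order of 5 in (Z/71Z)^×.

The order of 5 must divide φ(71) = 71 − 1 = 70 = 2 · 5 · 7.
Divisors of 70: 1, 2, 5, 7, 10, 14, 35, 70.
Check 5^d mod 71 for each divisor in increasing order:
5^1 ≡ 5
5^2 ≡ 25
5^5 ≡ 1
Therefore the multiplicative order of 5 modulo 71 is 5.

5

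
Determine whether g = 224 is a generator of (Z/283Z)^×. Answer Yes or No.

Yes

φ(283) = 283 − 1 = 282 = 2 · 3 · 47.
Test 224^(282/q) mod 283 for each prime factor q of 282:
224^141 ≡ 282 (mod 283)  [q = 2: ≢ 1 ✓]
224^94 ≡ 44 (mod 283)  [q = 3: ≢ 1 ✓]
224^6 ≡ 15 (mod 283)  [q = 47: ≢ 1 ✓]
Every test exponent gives a nontrivial residue, hence 224 generates the full group.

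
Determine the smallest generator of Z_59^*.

2

φ(59) = 59 − 1 = 58 = 2 · 29.
Test candidates g = 2, 3, … against the prime factors q ∈ {2, 29} of φ(59): g is a generator iff g^(58/q) ≢ 1 for every such q.
g = 2: 2^29 ≡ 58; 2^2 ≡ 4 — none is 1, so 2 is a primitive root.
So 2 is the smallest generator of (Z/59Z)^×.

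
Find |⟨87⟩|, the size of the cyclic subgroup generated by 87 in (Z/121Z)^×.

22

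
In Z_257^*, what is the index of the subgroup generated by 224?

ord(224) | φ(257) = 257 − 1 = 256 = 2^8.
Divisors of 256: 1, 2, 4, 8, 16, 32, 64, 128, 256.
Test each divisor d:
224^1 ≡ 224
224^2 ≡ 61
224^4 ≡ 123
224^8 ≡ 223
224^16 ≡ 128
224^32 ≡ 193
224^64 ≡ 241
224^128 ≡ 256
224^256 ≡ 1
Thus |⟨224⟩| = ord(224) = 256.
[(Z/257Z)^× : ⟨224⟩] = 256/256 = 1.

1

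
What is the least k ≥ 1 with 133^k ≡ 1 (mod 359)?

179

ord(133) | φ(359) = 359 − 1 = 358 = 2 · 179.
Divisors of 358: 1, 2, 179, 358.
Check 133^d mod 359 for each divisor in increasing order:
133^1 ≡ 133
133^2 ≡ 98
133^179 ≡ 1
Hence ord(133) = 179.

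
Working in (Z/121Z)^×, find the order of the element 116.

110

By Lagrange's theorem, ord_121(116) divides φ(121) = φ(11^2) = 11·(11−1) = 110 = 2 · 5 · 11.
Divisors of 110: 1, 2, 5, 10, 11, 22, 55, 110.
Evaluate successive powers at the divisors of 110:
116^1 ≡ 116
116^2 ≡ 25
116^5 ≡ 21
116^10 ≡ 78
116^11 ≡ 94
116^22 ≡ 3
116^55 ≡ 120
116^110 ≡ 1
The smallest such exponent is 110, so the order of 116 is 110.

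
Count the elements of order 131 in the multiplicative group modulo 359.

0

φ(359) = 359 − 1 = 358 = 2 · 179.
(Z/359Z)^× is cyclic (|G| = 358); a cyclic group of order m has exactly φ(d) elements of each order d | m, and none otherwise.
131 does not divide 358, so no element of (Z/359Z)^× has order 131.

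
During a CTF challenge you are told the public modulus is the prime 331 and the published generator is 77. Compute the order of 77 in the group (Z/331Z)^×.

165

Since 77 ∈ (Z/331Z)^×, its order divides φ(331) = 331 − 1 = 330 = 2 · 3 · 5 · 11.
Divisors of 330: 1, 2, 3, 5, 6, 10, 11, 15, 22, 30, 33, 55, 66, 110, 165, 330.
Compute 77^d (mod 331) for the divisors d until we hit 1:
77^1 ≡ 77 (mod 331)
77^2 ≡ 302 (mod 331)
77^3 ≡ 84 (mod 331)
77^5 ≡ 212 (mod 331)
77^6 ≡ 105 (mod 331)
77^10 ≡ 259 (mod 331)
77^11 ≡ 83 (mod 331)
77^15 ≡ 293 (mod 331)
77^22 ≡ 269 (mod 331)
77^30 ≡ 120 (mod 331)
77^33 ≡ 150 (mod 331)
77^55 ≡ 299 (mod 331)
77^66 ≡ 323 (mod 331)
77^110 ≡ 31 (mod 331)
77^165 ≡ 1 (mod 331) ✓
The smallest such exponent is 165, so the order of 77 is 165.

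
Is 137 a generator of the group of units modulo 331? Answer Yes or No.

Yes

φ(331) = 331 − 1 = 330 = 2 · 3 · 5 · 11.
Test 137^(330/q) mod 331 for each prime factor q of 330:
137^165 ≡ 330 (mod 331)  [q = 2: ≢ 1 ✓]
137^110 ≡ 31 (mod 331)  [q = 3: ≢ 1 ✓]
137^66 ≡ 150 (mod 331)  [q = 5: ≢ 1 ✓]
137^30 ≡ 111 (mod 331)  [q = 11: ≢ 1 ✓]
All checks pass, so 137 has order 330 and is a primitive root modulo 331.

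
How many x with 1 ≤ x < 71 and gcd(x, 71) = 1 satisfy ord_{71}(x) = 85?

0

φ(71) = 71 − 1 = 70 = 2 · 5 · 7.
Since (Z/71Z)^× is cyclic of order 70, the number of elements of order d is φ(d) when d | 70 and 0 otherwise.
Since 85 ∤ 70, the count is 0.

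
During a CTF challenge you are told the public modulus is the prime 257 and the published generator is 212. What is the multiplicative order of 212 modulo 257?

256

The order of 212 must divide φ(257) = 257 − 1 = 256 = 2^8.
Divisors of 256: 1, 2, 4, 8, 16, 32, 64, 128, 256.
Compute 212^d (mod 257) for the divisors d until we hit 1:
212^1 ≡ 212 (mod 257)
212^2 ≡ 226 (mod 257)
212^4 ≡ 190 (mod 257)
212^8 ≡ 120 (mod 257)
212^16 ≡ 8 (mod 257)
212^32 ≡ 64 (mod 257)
212^64 ≡ 241 (mod 257)
212^128 ≡ 256 (mod 257)
212^256 ≡ 1 (mod 257) ✓
So ord_257(212) = 256.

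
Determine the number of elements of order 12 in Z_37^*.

φ(37) = 37 − 1 = 36 = 2^2 · 3^2.
In a cyclic group of order 36, there are φ(d) elements of order d for each divisor d of 36, and zero for non-divisors.
12 = 2^2 · 3 divides 36, and φ(12) = 4.

4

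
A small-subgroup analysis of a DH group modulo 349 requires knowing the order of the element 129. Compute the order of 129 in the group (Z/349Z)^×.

348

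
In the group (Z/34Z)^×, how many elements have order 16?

φ(34) = φ(2)·φ(17) = 1·16 = 16 = 2^4.
(Z/34Z)^× is cyclic (|G| = 16); a cyclic group of order m has exactly φ(d) elements of each order d | m, and none otherwise.
16 = 2^4 divides 16, and φ(16) = 8.

8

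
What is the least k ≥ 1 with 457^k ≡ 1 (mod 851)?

By Lagrange's theorem, ord_851(457) divides φ(851) = φ(23·37) = (23−1)·(37−1) = 22·36 = 792 = 2^3 · 3^2 · 11.
Divisors of 792: 1, 2, 3, 4, 6, 8, 9, 11, 12, 18, 22, 24, 33, 36, 44, 66, 72, 88, 99, 132, 198, 264, 396, 792.
Evaluate successive powers at the divisors of 792:
457^1 ≡ 457 (mod 851)
457^2 ≡ 354 (mod 851)
457^3 ≡ 88 (mod 851)
457^4 ≡ 219 (mod 851)
457^6 ≡ 85 (mod 851)
457^8 ≡ 305 (mod 851)
457^9 ≡ 672 (mod 851)
457^11 ≡ 459 (mod 851)
457^12 ≡ 417 (mod 851)
457^18 ≡ 554 (mod 851)
457^22 ≡ 484 (mod 851)
457^24 ≡ 285 (mod 851)
457^33 ≡ 45 (mod 851)
457^36 ≡ 556 (mod 851)
457^44 ≡ 231 (mod 851)
457^66 ≡ 323 (mod 851)
457^72 ≡ 223 (mod 851)
457^88 ≡ 599 (mod 851)
457^99 ≡ 68 (mod 851)
457^132 ≡ 507 (mod 851)
457^198 ≡ 369 (mod 851)
457^264 ≡ 47 (mod 851)
457^396 ≡ 1 (mod 851) ✓
Therefore the multiplicative order of 457 modulo 851 is 396.

396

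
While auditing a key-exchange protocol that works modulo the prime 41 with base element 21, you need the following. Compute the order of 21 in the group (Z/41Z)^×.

The order of 21 must divide φ(41) = 41 − 1 = 40 = 2^3 · 5.
Divisors of 40: 1, 2, 4, 5, 8, 10, 20, 40.
Evaluate successive powers at the divisors of 40:
21^1 ≡ 21 (mod 41)
21^2 ≡ 31 (mod 41)
21^4 ≡ 18 (mod 41)
21^5 ≡ 9 (mod 41)
21^8 ≡ 37 (mod 41)
21^10 ≡ 40 (mod 41)
21^20 ≡ 1 (mod 41) ✓
So ord_41(21) = 20.

20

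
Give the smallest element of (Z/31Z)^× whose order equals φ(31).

3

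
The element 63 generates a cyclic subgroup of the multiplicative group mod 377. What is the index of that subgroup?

4

The order of 63 must divide φ(377) = φ(13·29) = (13−1)·(29−1) = 12·28 = 336 = 2^4 · 3 · 7.
Divisors of 336: 1, 2, 3, 4, 6, 7, 8, 12, 14, 16, 21, 24, 28, 42, 48, 56, 84, 112, 168, 336.
Check 63^d mod 377 for each divisor in increasing order:
63^1 ≡ 63 (mod 377)
63^2 ≡ 199 (mod 377)
63^3 ≡ 96 (mod 377)
63^4 ≡ 16 (mod 377)
63^6 ≡ 168 (mod 377)
63^7 ≡ 28 (mod 377)
63^8 ≡ 256 (mod 377)
63^12 ≡ 326 (mod 377)
63^14 ≡ 30 (mod 377)
63^16 ≡ 315 (mod 377)
63^21 ≡ 86 (mod 377)
63^24 ≡ 339 (mod 377)
63^28 ≡ 146 (mod 377)
63^42 ≡ 233 (mod 377)
63^48 ≡ 313 (mod 377)
63^56 ≡ 204 (mod 377)
63^84 ≡ 1 (mod 377) ✓
So ord_377(63) = 84, hence |⟨63⟩| = 84.
Index = |(Z/377Z)^×| / |⟨63⟩| = 336 / 84 = 4.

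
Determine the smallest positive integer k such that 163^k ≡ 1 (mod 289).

272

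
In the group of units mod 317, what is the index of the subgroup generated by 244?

The order of 244 must divide φ(317) = 317 − 1 = 316 = 2^2 · 79.
Divisors of 316: 1, 2, 4, 79, 158, 316.
Check 244^d mod 317 for each divisor in increasing order:
244^1 ≡ 244 (mod 317)
244^2 ≡ 257 (mod 317)
244^4 ≡ 113 (mod 317)
244^79 ≡ 1 (mod 317) ✓
So ord_317(244) = 79, hence |⟨244⟩| = 79.
Index = |(Z/317Z)^×| / |⟨244⟩| = 316 / 79 = 4.

4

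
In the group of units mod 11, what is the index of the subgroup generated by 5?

2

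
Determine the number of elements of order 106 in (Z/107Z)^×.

52

φ(107) = 107 − 1 = 106 = 2 · 53.
(Z/107Z)^× is cyclic (|G| = 106); a cyclic group of order m has exactly φ(d) elements of each order d | m, and none otherwise.
106 = 2 · 53 divides 106, and φ(106) = 52.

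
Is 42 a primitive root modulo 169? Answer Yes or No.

φ(169) = φ(13^2) = 13·(13−1) = 156 = 2^2 · 3 · 13.
42 is a primitive root mod 169 iff 42^(φ(169)/q) ≢ 1 for every prime q | φ(169), i.e. q ∈ {2, 3, 13}.
42^78 ≡ 1 (mod 169)  [q = 2: ≡ 1 ✗]
42^52 ≡ 146 (mod 169)  [q = 3: ≢ 1 ✓]
42^12 ≡ 92 (mod 169)  [q = 13: ≢ 1 ✓]
The check at q = 2 fails, so 42 generates a proper subgroup.

No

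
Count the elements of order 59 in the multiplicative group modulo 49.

0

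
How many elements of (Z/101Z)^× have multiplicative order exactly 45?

0

φ(101) = 101 − 1 = 100 = 2^2 · 5^2.
(Z/101Z)^× is cyclic (|G| = 100); a cyclic group of order m has exactly φ(d) elements of each order d | m, and none otherwise.
45 does not divide 100, so no element of (Z/101Z)^× has order 45.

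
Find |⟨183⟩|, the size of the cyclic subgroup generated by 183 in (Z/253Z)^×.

10

The order of 183 must divide φ(253) = φ(11·23) = (11−1)·(23−1) = 10·22 = 220 = 2^2 · 5 · 11.
Divisors of 220: 1, 2, 4, 5, 10, 11, 20, 22, 44, 55, 110, 220.
Compute 183^d (mod 253) for the divisors d until we hit 1:
183^1 ≡ 183 (mod 253)
183^2 ≡ 93 (mod 253)
183^4 ≡ 47 (mod 253)
183^5 ≡ 252 (mod 253)
183^10 ≡ 1 (mod 253) ✓
The smallest such exponent is 10, so the order of 183 is 10.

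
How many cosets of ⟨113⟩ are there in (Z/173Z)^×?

2

ord(113) | φ(173) = 173 − 1 = 172 = 2^2 · 43.
Divisors of 172: 1, 2, 4, 43, 86, 172.
Compute 113^d (mod 173) for the divisors d until we hit 1:
113^1 ≡ 113 (mod 173)
113^2 ≡ 140 (mod 173)
113^4 ≡ 51 (mod 173)
113^43 ≡ 172 (mod 173)
113^86 ≡ 1 (mod 173) ✓
The order of 113 is 86, so the subgroup it generates has 86 elements.
Index = |(Z/173Z)^×| / |⟨113⟩| = 172 / 86 = 2.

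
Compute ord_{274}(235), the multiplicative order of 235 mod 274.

68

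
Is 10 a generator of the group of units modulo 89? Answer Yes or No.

φ(89) = 89 − 1 = 88 = 2^3 · 11.
10 is a primitive root mod 89 iff 10^(φ(89)/q) ≢ 1 for every prime q | φ(89), i.e. q ∈ {2, 11}.
10^44 ≡ 1 (mod 89)  [q = 2: ≡ 1 ✗]
10^8 ≡ 45 (mod 89)  [q = 11: ≢ 1 ✓]
The check at q = 2 fails, so 10 generates a proper subgroup.

No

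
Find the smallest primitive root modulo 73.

φ(73) = 73 − 1 = 72 = 2^3 · 3^2.
Test candidates g = 2, 3, … against the prime factors q ∈ {2, 3} of φ(73): g is a generator iff g^(72/q) ≢ 1 for every such q.
g = 2: 2^36 ≡ 1 — hits 1, so not a primitive root.
g = 3: 3^36 ≡ 1 — hits 1, so not a primitive root.
g = 4: 4^36 ≡ 1 — hits 1, so not a primitive root.
g = 5: 5^36 ≡ 72; 5^24 ≡ 8 — none is 1, so 5 is a primitive root.
So 5 is the smallest generator of (Z/73Z)^×.

5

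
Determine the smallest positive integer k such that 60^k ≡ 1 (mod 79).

78

ord(60) | φ(79) = 79 − 1 = 78 = 2 · 3 · 13.
Divisors of 78: 1, 2, 3, 6, 13, 26, 39, 78.
Check 60^d mod 79 for each divisor in increasing order:
60^1 ≡ 60 (mod 79)
60^2 ≡ 45 (mod 79)
60^3 ≡ 14 (mod 79)
60^6 ≡ 38 (mod 79)
60^13 ≡ 56 (mod 79)
60^26 ≡ 55 (mod 79)
60^39 ≡ 78 (mod 79)
60^78 ≡ 1 (mod 79) ✓
So ord_79(60) = 78.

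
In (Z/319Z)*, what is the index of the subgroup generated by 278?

14

The order of 278 must divide φ(319) = φ(11·29) = (11−1)·(29−1) = 10·28 = 280 = 2^3 · 5 · 7.
Divisors of 280: 1, 2, 4, 5, 7, 8, 10, 14, 20, 28, 35, 40, 56, 70, 140, 280.
Compute 278^d (mod 319) for the divisors d until we hit 1:
278^1 ≡ 278
278^2 ≡ 86
278^4 ≡ 59
278^5 ≡ 133
278^7 ≡ 273
278^8 ≡ 291
278^10 ≡ 144
278^14 ≡ 202
278^20 ≡ 1
The order of 278 is 20, so the subgroup it generates has 20 elements.
[(Z/319Z)^× : ⟨278⟩] = 280/20 = 14.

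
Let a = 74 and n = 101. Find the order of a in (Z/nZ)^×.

The order of 74 must divide φ(101) = 101 − 1 = 100 = 2^2 · 5^2.
Divisors of 100: 1, 2, 4, 5, 10, 20, 25, 50, 100.
Check 74^d mod 101 for each divisor in increasing order:
74^1 ≡ 74
74^2 ≡ 22
74^4 ≡ 80
74^5 ≡ 62
74^10 ≡ 6
74^20 ≡ 36
74^25 ≡ 10
74^50 ≡ 100
74^100 ≡ 1
So ord_101(74) = 100.

100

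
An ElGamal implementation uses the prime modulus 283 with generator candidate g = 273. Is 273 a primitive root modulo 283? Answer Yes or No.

Yes

φ(283) = 283 − 1 = 282 = 2 · 3 · 47.
It suffices to check that the order of 273 is not a proper divisor of 282: compute 273^(282/q) for q ∈ {2, 3, 47}.
273^141 ≡ 282 (mod 283)  [q = 2: ≢ 1 ✓]
273^94 ≡ 44 (mod 283)  [q = 3: ≢ 1 ✓]
273^6 ≡ 161 (mod 283)  [q = 47: ≢ 1 ✓]
None equal 1, so ord_283(273) = 282: 273 is a primitive root.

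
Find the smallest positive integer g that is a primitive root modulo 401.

3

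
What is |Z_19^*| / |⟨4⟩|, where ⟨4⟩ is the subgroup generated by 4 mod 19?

2

The order of 4 must divide φ(19) = 19 − 1 = 18 = 2 · 3^2.
Divisors of 18: 1, 2, 3, 6, 9, 18.
Evaluate successive powers at the divisors of 18:
4^1 ≡ 4
4^2 ≡ 16
4^3 ≡ 7
4^6 ≡ 11
4^9 ≡ 1
Thus |⟨4⟩| = ord(4) = 9.
The index is φ(19) / ord(4) = 18 / 9 = 2.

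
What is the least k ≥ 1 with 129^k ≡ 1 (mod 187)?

The order of 129 must divide φ(187) = φ(11·17) = (11−1)·(17−1) = 10·16 = 160 = 2^5 · 5.
Divisors of 160: 1, 2, 4, 5, 8, 10, 16, 20, 32, 40, 80, 160.
Test each divisor d:
129^1 ≡ 129 (mod 187)
129^2 ≡ 185 (mod 187)
129^4 ≡ 4 (mod 187)
129^5 ≡ 142 (mod 187)
129^8 ≡ 16 (mod 187)
129^10 ≡ 155 (mod 187)
129^16 ≡ 69 (mod 187)
129^20 ≡ 89 (mod 187)
129^32 ≡ 86 (mod 187)
129^40 ≡ 67 (mod 187)
129^80 ≡ 1 (mod 187) ✓
Hence ord(129) = 80.

80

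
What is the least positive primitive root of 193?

5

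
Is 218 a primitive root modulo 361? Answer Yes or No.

φ(361) = φ(19^2) = 19·(19−1) = 342 = 2 · 3^2 · 19.
218 is a primitive root mod 361 iff 218^(φ(361)/q) ≢ 1 for every prime q | φ(361), i.e. q ∈ {2, 3, 19}.
218^171 ≡ 1 (mod 361)  [q = 2: ≡ 1 ✗]
218^114 ≡ 68 (mod 361)  [q = 3: ≢ 1 ✓]
218^18 ≡ 20 (mod 361)  [q = 19: ≢ 1 ✓]
218^171 ≡ 1 shows ord(218) | 171, strictly less than φ(361); not a primitive root.

No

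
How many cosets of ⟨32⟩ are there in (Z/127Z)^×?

18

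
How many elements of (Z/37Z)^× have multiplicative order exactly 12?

φ(37) = 37 − 1 = 36 = 2^2 · 3^2.
(Z/37Z)^× is cyclic (|G| = 36); a cyclic group of order m has exactly φ(d) elements of each order d | m, and none otherwise.
12 = 2^2 · 3 divides 36, and φ(12) = 4.

4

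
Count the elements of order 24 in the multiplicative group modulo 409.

8

φ(409) = 409 − 1 = 408 = 2^3 · 3 · 17.
(Z/409Z)^× is cyclic (|G| = 408); a cyclic group of order m has exactly φ(d) elements of each order d | m, and none otherwise.
24 = 2^3 · 3 divides 408, and φ(24) = 8.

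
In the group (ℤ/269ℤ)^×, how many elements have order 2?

φ(269) = 269 − 1 = 268 = 2^2 · 67.
In a cyclic group of order 268, there are φ(d) elements of order d for each divisor d of 268, and zero for non-divisors.
2 | 268, and φ(2) = 2 − 1 = 1.

1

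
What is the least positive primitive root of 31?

φ(31) = 31 − 1 = 30 = 2 · 3 · 5.
g is a primitive root iff g^(30/q) ≢ 1 (mod 31) for each prime q ∈ {2, 3, 5}.
g = 2: 2^15 ≡ 1 — hits 1, so not a primitive root.
g = 3: 3^15 ≡ 30; 3^10 ≡ 25; 3^6 ≡ 16 — none is 1, so 3 is a primitive root.
The smallest primitive root modulo 31 is 3.

3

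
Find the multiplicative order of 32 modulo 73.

9

By Lagrange's theorem, ord_73(32) divides φ(73) = 73 − 1 = 72 = 2^3 · 3^2.
Divisors of 72: 1, 2, 3, 4, 6, 8, 9, 12, 18, 24, 36, 72.
Check 32^d mod 73 for each divisor in increasing order:
32^1 ≡ 32
32^2 ≡ 2
32^3 ≡ 64
32^4 ≡ 4
32^6 ≡ 8
32^8 ≡ 16
32^9 ≡ 1
Hence ord(32) = 9.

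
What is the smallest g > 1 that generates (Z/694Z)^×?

5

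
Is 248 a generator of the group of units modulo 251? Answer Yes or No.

φ(251) = 251 − 1 = 250 = 2 · 5^3.
An element g generates (Z/251Z)^× iff g^(250/q) ≢ 1 (mod 251) for each prime q ∈ {2, 5}.
248^125 ≡ 250 (mod 251)  [q = 2: ≢ 1 ✓]
248^50 ≡ 219 (mod 251)  [q = 5: ≢ 1 ✓]
Every test exponent gives a nontrivial residue, hence 248 generates the full group.

Yes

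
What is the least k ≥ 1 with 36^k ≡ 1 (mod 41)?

20

By Lagrange's theorem, ord_41(36) divides φ(41) = 41 − 1 = 40 = 2^3 · 5.
Divisors of 40: 1, 2, 4, 5, 8, 10, 20, 40.
Compute 36^d (mod 41) for the divisors d until we hit 1:
36^1 ≡ 36
36^2 ≡ 25
36^4 ≡ 10
36^5 ≡ 32
36^8 ≡ 18
36^10 ≡ 40
36^20 ≡ 1
Therefore the multiplicative order of 36 modulo 41 is 20.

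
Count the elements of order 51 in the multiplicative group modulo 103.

32

φ(103) = 103 − 1 = 102 = 2 · 3 · 17.
(Z/103Z)^× is cyclic (|G| = 102); a cyclic group of order m has exactly φ(d) elements of each order d | m, and none otherwise.
51 = 3 · 17 divides 102, and φ(51) = 32.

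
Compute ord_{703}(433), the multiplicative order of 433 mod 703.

18

The order of 433 must divide φ(703) = φ(19·37) = (19−1)·(37−1) = 18·36 = 648 = 2^3 · 3^4.
Divisors of 648: 1, 2, 3, 4, 6, 8, 9, 12, 18, 24, 27, 36, 54, 72, 81, 108, 162, 216, 324, 648.
Compute 433^d (mod 703) for the divisors d until we hit 1:
433^1 ≡ 433
433^2 ≡ 491
433^3 ≡ 297
433^4 ≡ 655
433^6 ≡ 334
433^8 ≡ 195
433^9 ≡ 75
433^12 ≡ 482
433^18 ≡ 1
The smallest such exponent is 18, so the order of 433 is 18.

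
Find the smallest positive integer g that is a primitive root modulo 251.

6

φ(251) = 251 − 1 = 250 = 2 · 5^3.
g is a primitive root iff g^(250/q) ≢ 1 (mod 251) for each prime q ∈ {2, 5}.
g = 2: 2^125 ≡ 250; 2^50 ≡ 1 — hits 1, so not a primitive root.
g = 3: 3^125 ≡ 1 — hits 1, so not a primitive root.
g = 4: 4^125 ≡ 1 — hits 1, so not a primitive root.
g = 5: 5^125 ≡ 1 — hits 1, so not a primitive root.
g = 6: 6^125 ≡ 250; 6^50 ≡ 219 — none is 1, so 6 is a primitive root.
Hence the least primitive root of 251 is 6.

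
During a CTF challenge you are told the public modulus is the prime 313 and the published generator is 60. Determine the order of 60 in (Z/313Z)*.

312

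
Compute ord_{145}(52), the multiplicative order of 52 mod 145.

28

The order of 52 must divide φ(145) = φ(5·29) = (5−1)·(29−1) = 4·28 = 112 = 2^4 · 7.
Divisors of 112: 1, 2, 4, 7, 8, 14, 16, 28, 56, 112.
Compute 52^d (mod 145) for the divisors d until we hit 1:
52^1 ≡ 52
52^2 ≡ 94
52^4 ≡ 136
52^7 ≡ 88
52^8 ≡ 81
52^14 ≡ 59
52^16 ≡ 36
52^28 ≡ 1
Hence ord(52) = 28.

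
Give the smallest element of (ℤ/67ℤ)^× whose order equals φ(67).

2

φ(67) = 67 − 1 = 66 = 2 · 3 · 11.
Test candidates g = 2, 3, … against the prime factors q ∈ {2, 3, 11} of φ(67): g is a generator iff g^(66/q) ≢ 1 for every such q.
g = 2: 2^33 ≡ 66; 2^22 ≡ 37; 2^6 ≡ 64 — none is 1, so 2 is a primitive root.
So 2 is the smallest generator of (Z/67Z)^×.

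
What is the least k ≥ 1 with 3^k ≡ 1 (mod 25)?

ord(3) | φ(25) = φ(5^2) = 5·(5−1) = 20 = 2^2 · 5.
Divisors of 20: 1, 2, 4, 5, 10, 20.
Test each divisor d:
3^1 ≡ 3 (mod 25)
3^2 ≡ 9 (mod 25)
3^4 ≡ 6 (mod 25)
3^5 ≡ 18 (mod 25)
3^10 ≡ 24 (mod 25)
3^20 ≡ 1 (mod 25) ✓
So ord_25(3) = 20.

20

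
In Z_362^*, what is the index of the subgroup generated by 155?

Since 155 ∈ (Z/362Z)^×, its order divides φ(362) = φ(2)·φ(181) = 1·180 = 180 = 2^2 · 3^2 · 5.
Divisors of 180: 1, 2, 3, 4, 5, 6, 9, 10, 12, 15, 18, 20, 30, 36, 45, 60, 90, 180.
Evaluate successive powers at the divisors of 180:
155^1 ≡ 155
155^2 ≡ 133
155^3 ≡ 343
155^4 ≡ 313
155^5 ≡ 7
155^6 ≡ 361
155^9 ≡ 19
155^10 ≡ 49
155^12 ≡ 1
So ord_362(155) = 12, hence |⟨155⟩| = 12.
The index is φ(362) / ord(155) = 180 / 12 = 15.

15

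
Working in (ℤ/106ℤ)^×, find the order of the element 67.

Since 67 ∈ (Z/106Z)^×, its order divides φ(106) = φ(2)·φ(53) = 1·52 = 52 = 2^2 · 13.
Divisors of 52: 1, 2, 4, 13, 26, 52.
Compute 67^d (mod 106) for the divisors d until we hit 1:
67^1 ≡ 67 (mod 106)
67^2 ≡ 37 (mod 106)
67^4 ≡ 97 (mod 106)
67^13 ≡ 23 (mod 106)
67^26 ≡ 105 (mod 106)
67^52 ≡ 1 (mod 106) ✓
So ord_106(67) = 52.

52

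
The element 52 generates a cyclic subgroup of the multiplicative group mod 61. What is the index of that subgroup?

6

ord(52) | φ(61) = 61 − 1 = 60 = 2^2 · 3 · 5.
Divisors of 60: 1, 2, 3, 4, 5, 6, 10, 12, 15, 20, 30, 60.
Evaluate successive powers at the divisors of 60:
52^1 ≡ 52 (mod 61)
52^2 ≡ 20 (mod 61)
52^3 ≡ 3 (mod 61)
52^4 ≡ 34 (mod 61)
52^5 ≡ 60 (mod 61)
52^6 ≡ 9 (mod 61)
52^10 ≡ 1 (mod 61) ✓
So ord_61(52) = 10, hence |⟨52⟩| = 10.
Index = |(Z/61Z)^×| / |⟨52⟩| = 60 / 10 = 6.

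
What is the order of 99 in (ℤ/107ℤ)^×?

53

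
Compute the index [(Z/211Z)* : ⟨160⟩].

Since 160 ∈ (Z/211Z)^×, its order divides φ(211) = 211 − 1 = 210 = 2 · 3 · 5 · 7.
Divisors of 210: 1, 2, 3, 5, 6, 7, 10, 14, 15, 21, 30, 35, 42, 70, 105, 210.
Compute 160^d (mod 211) for the divisors d until we hit 1:
160^1 ≡ 160 (mod 211)
160^2 ≡ 69 (mod 211)
160^3 ≡ 68 (mod 211)
160^5 ≡ 50 (mod 211)
160^6 ≡ 193 (mod 211)
160^7 ≡ 74 (mod 211)
160^10 ≡ 179 (mod 211)
160^14 ≡ 201 (mod 211)
160^15 ≡ 88 (mod 211)
160^21 ≡ 104 (mod 211)
160^30 ≡ 148 (mod 211)
160^35 ≡ 15 (mod 211)
160^42 ≡ 55 (mod 211)
160^70 ≡ 14 (mod 211)
160^105 ≡ 210 (mod 211)
160^210 ≡ 1 (mod 211) ✓
Thus |⟨160⟩| = ord(160) = 210.
[(Z/211Z)^× : ⟨160⟩] = 210/210 = 1.

1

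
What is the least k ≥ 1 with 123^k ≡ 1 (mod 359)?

179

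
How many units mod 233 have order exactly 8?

4

φ(233) = 233 − 1 = 232 = 2^3 · 29.
In a cyclic group of order 232, there are φ(d) elements of order d for each divisor d of 232, and zero for non-divisors.
8 = 2^3 divides 232, and φ(8) = 4.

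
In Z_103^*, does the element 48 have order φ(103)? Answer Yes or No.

Yes

φ(103) = 103 − 1 = 102 = 2 · 3 · 17.
It suffices to check that the order of 48 is not a proper divisor of 102: compute 48^(102/q) for q ∈ {2, 3, 17}.
48^51 ≡ 102 (mod 103)  [q = 2: ≢ 1 ✓]
48^34 ≡ 46 (mod 103)  [q = 3: ≢ 1 ✓]
48^6 ≡ 76 (mod 103)  [q = 17: ≢ 1 ✓]
Every test exponent gives a nontrivial residue, hence 48 generates the full group.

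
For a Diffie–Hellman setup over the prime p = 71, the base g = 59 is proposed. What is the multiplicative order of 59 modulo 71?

Since 59 ∈ (Z/71Z)^×, its order divides φ(71) = 71 − 1 = 70 = 2 · 5 · 7.
Divisors of 70: 1, 2, 5, 7, 10, 14, 35, 70.
Compute 59^d (mod 71) for the divisors d until we hit 1:
59^1 ≡ 59 (mod 71)
59^2 ≡ 2 (mod 71)
59^5 ≡ 23 (mod 71)
59^7 ≡ 46 (mod 71)
59^10 ≡ 32 (mod 71)
59^14 ≡ 57 (mod 71)
59^35 ≡ 70 (mod 71)
59^70 ≡ 1 (mod 71) ✓
Therefore the multiplicative order of 59 modulo 71 is 70.

70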